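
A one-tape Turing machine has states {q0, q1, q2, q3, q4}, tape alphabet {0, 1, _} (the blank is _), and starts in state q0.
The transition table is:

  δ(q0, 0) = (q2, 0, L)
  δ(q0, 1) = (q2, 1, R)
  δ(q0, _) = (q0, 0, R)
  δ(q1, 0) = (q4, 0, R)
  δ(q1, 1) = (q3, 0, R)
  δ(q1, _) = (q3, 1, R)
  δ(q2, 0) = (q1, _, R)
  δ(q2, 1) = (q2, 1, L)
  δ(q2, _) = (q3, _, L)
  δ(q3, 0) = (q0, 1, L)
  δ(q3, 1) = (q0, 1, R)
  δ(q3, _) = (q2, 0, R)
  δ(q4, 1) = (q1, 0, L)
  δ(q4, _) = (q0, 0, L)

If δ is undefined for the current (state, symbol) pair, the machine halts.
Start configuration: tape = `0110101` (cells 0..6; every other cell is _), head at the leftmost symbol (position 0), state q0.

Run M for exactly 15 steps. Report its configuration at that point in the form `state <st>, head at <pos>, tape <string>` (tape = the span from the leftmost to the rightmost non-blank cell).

q0 | ___[0]110101   read 0 → write 0, move L, go to q2
q2 | __[_]0110101   read _ → write _, move L, go to q3
q3 | _[_]_0110101   read _ → write 0, move R, go to q2
q2 | _0[_]0110101   read _ → write _, move L, go to q3
q3 | _[0]_0110101   read 0 → write 1, move L, go to q0
q0 | [_]1_0110101   read _ → write 0, move R, go to q0
q0 | 0[1]_0110101   read 1 → write 1, move R, go to q2
q2 | 01[_]0110101   read _ → write _, move L, go to q3
q3 | 0[1]_0110101   read 1 → write 1, move R, go to q0
q0 | 01[_]0110101   read _ → write 0, move R, go to q0
q0 | 010[0]110101   read 0 → write 0, move L, go to q2
q2 | 01[0]0110101   read 0 → write _, move R, go to q1
q1 | 01_[0]110101   read 0 → write 0, move R, go to q4
q4 | 01_0[1]10101   read 1 → write 0, move L, go to q1
q1 | 01_[0]010101   read 0 → write 0, move R, go to q4
q4 | 01_0[0]10101
After 15 steps: state q4, head at 1, tape 01_0010101.

state q4, head at 1, tape 01_0010101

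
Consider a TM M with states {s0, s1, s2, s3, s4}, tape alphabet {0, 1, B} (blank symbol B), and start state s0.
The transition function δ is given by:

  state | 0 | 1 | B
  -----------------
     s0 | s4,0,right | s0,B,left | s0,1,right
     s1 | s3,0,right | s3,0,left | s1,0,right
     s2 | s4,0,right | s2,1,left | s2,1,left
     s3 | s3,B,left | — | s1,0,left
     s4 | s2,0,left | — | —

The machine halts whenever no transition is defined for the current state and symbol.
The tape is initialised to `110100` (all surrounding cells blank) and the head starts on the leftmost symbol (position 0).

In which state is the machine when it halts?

state=s0 head=0 tape=BB[1]10100   (s0,1)→(s0,B,left)
state=s0 head=-1 tape=B[B]B10100   (s0,B)→(s0,1,right)
state=s0 head=0 tape=B1[B]10100   (s0,B)→(s0,1,right)
state=s0 head=1 tape=B11[1]0100   (s0,1)→(s0,B,left)
state=s0 head=0 tape=B1[1]B0100   (s0,1)→(s0,B,left)
state=s0 head=-1 tape=B[1]BB0100   (s0,1)→(s0,B,left)
state=s0 head=-2 tape=[B]BBB0100   (s0,B)→(s0,1,right)
state=s0 head=-1 tape=1[B]BB0100   (s0,B)→(s0,1,right)
state=s0 head=0 tape=11[B]B0100   (s0,B)→(s0,1,right)
state=s0 head=1 tape=111[B]0100   (s0,B)→(s0,1,right)
state=s0 head=2 tape=1111[0]100   (s0,0)→(s4,0,right)
state=s4 head=3 tape=11110[1]00
No transition is defined for (s4, 1); M halts in state s4.

s4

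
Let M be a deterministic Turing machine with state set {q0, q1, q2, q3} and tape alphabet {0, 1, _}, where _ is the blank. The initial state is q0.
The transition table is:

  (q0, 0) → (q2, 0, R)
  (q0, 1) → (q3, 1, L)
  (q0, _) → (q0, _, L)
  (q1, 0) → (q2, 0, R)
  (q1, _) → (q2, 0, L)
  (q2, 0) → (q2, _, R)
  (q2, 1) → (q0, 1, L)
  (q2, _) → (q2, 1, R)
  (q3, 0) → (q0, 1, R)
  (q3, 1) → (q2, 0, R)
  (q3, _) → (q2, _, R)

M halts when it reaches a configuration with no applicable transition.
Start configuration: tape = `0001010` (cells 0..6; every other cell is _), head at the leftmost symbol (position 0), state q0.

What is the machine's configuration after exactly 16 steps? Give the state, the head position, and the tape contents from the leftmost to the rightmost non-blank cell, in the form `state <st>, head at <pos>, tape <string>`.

state q2, head at 2, tape 0011010

state=q0 head=0 tape=[0]001010   (q0,0)→(q2,0,R)
state=q2 head=1 tape=0[0]01010   (q2,0)→(q2,_,R)
state=q2 head=2 tape=0_[0]1010   (q2,0)→(q2,_,R)
state=q2 head=3 tape=0__[1]010   (q2,1)→(q0,1,L)
state=q0 head=2 tape=0_[_]1010   (q0,_)→(q0,_,L)
state=q0 head=1 tape=0[_]_1010   (q0,_)→(q0,_,L)
state=q0 head=0 tape=[0]__1010   (q0,0)→(q2,0,R)
state=q2 head=1 tape=0[_]_1010   (q2,_)→(q2,1,R)
state=q2 head=2 tape=01[_]1010   (q2,_)→(q2,1,R)
state=q2 head=3 tape=011[1]010   (q2,1)→(q0,1,L)
state=q0 head=2 tape=01[1]1010   (q0,1)→(q3,1,L)
state=q3 head=1 tape=0[1]11010   (q3,1)→(q2,0,R)
state=q2 head=2 tape=00[1]1010   (q2,1)→(q0,1,L)
state=q0 head=1 tape=0[0]11010   (q0,0)→(q2,0,R)
state=q2 head=2 tape=00[1]1010   (q2,1)→(q0,1,L)
state=q0 head=1 tape=0[0]11010   (q0,0)→(q2,0,R)
state=q2 head=2 tape=00[1]1010
After 16 steps: state q2, head at 2, tape 0011010.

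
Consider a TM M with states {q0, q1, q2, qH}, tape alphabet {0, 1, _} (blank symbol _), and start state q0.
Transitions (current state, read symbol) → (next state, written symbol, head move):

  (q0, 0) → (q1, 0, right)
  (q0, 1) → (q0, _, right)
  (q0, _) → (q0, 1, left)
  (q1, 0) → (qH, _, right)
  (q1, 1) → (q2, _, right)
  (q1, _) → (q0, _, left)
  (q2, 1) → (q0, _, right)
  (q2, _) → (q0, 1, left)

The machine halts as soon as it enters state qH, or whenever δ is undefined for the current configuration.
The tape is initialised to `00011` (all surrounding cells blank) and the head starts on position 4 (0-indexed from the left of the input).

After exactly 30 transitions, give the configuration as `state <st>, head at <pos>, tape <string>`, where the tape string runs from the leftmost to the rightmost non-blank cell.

state q0, head at 4, tape 000__1111

state=q0 head=4 tape=0001[1]____   (q0,1)→(q0,_,right)
state=q0 head=5 tape=0001_[_]___   (q0,_)→(q0,1,left)
state=q0 head=4 tape=0001[_]1___   (q0,_)→(q0,1,left)
state=q0 head=3 tape=000[1]11___   (q0,1)→(q0,_,right)
state=q0 head=4 tape=000_[1]1___   (q0,1)→(q0,_,right)
state=q0 head=5 tape=000__[1]___   (q0,1)→(q0,_,right)
state=q0 head=6 tape=000___[_]__   (q0,_)→(q0,1,left)
state=q0 head=5 tape=000__[_]1__   (q0,_)→(q0,1,left)
state=q0 head=4 tape=000_[_]11__   (q0,_)→(q0,1,left)
state=q0 head=3 tape=000[_]111__   (q0,_)→(q0,1,left)
state=q0 head=2 tape=00[0]1111__   (q0,0)→(q1,0,right)
state=q1 head=3 tape=000[1]111__   (q1,1)→(q2,_,right)
state=q2 head=4 tape=000_[1]11__   (q2,1)→(q0,_,right)
state=q0 head=5 tape=000__[1]1__   (q0,1)→(q0,_,right)
state=q0 head=6 tape=000___[1]__   (q0,1)→(q0,_,right)
state=q0 head=7 tape=000____[_]_   (q0,_)→(q0,1,left)
state=q0 head=6 tape=000___[_]1_   (q0,_)→(q0,1,left)
state=q0 head=5 tape=000__[_]11_   (q0,_)→(q0,1,left)
state=q0 head=4 tape=000_[_]111_   (q0,_)→(q0,1,left)
state=q0 head=3 tape=000[_]1111_   (q0,_)→(q0,1,left)
state=q0 head=2 tape=00[0]11111_   (q0,0)→(q1,0,right)
state=q1 head=3 tape=000[1]1111_   (q1,1)→(q2,_,right)
state=q2 head=4 tape=000_[1]111_   (q2,1)→(q0,_,right)
state=q0 head=5 tape=000__[1]11_   (q0,1)→(q0,_,right)
state=q0 head=6 tape=000___[1]1_   (q0,1)→(q0,_,right)
state=q0 head=7 tape=000____[1]_   (q0,1)→(q0,_,right)
state=q0 head=8 tape=000_____[_]   (q0,_)→(q0,1,left)
state=q0 head=7 tape=000____[_]1   (q0,_)→(q0,1,left)
state=q0 head=6 tape=000___[_]11   (q0,_)→(q0,1,left)
state=q0 head=5 tape=000__[_]111   (q0,_)→(q0,1,left)
state=q0 head=4 tape=000_[_]1111
After 30 steps: state q0, head at 4, tape 000__1111.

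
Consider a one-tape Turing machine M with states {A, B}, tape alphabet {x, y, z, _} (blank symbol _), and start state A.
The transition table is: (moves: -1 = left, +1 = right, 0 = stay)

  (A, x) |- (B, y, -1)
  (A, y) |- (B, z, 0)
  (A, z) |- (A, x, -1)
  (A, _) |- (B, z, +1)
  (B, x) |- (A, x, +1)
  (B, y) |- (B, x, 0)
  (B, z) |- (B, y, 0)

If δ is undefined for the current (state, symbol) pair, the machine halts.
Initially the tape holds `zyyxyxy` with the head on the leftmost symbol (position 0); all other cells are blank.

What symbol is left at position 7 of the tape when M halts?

A | _[z]yyxyxy__   read z → write x, move -1, go to A
A | [_]xyyxyxy__   read _ → write z, move +1, go to B
B | z[x]yyxyxy__   read x → write x, move +1, go to A
A | zx[y]yxyxy__   read y → write z, move 0, go to B
B | zx[z]yxyxy__   read z → write y, move 0, go to B
B | zx[y]yxyxy__   read y → write x, move 0, go to B
B | zx[x]yxyxy__   read x → write x, move +1, go to A
A | zxx[y]xyxy__   read y → write z, move 0, go to B
B | zxx[z]xyxy__   read z → write y, move 0, go to B
B | zxx[y]xyxy__   read y → write x, move 0, go to B
B | zxx[x]xyxy__   read x → write x, move +1, go to A
A | zxxx[x]yxy__   read x → write y, move -1, go to B
B | zxx[x]yyxy__   read x → write x, move +1, go to A
A | zxxx[y]yxy__   read y → write z, move 0, go to B
B | zxxx[z]yxy__   read z → write y, move 0, go to B
B | zxxx[y]yxy__   read y → write x, move 0, go to B
B | zxxx[x]yxy__   read x → write x, move +1, go to A
A | zxxxx[y]xy__   read y → write z, move 0, go to B
B | zxxxx[z]xy__   read z → write y, move 0, go to B
B | zxxxx[y]xy__   read y → write x, move 0, go to B
B | zxxxx[x]xy__   read x → write x, move +1, go to A
A | zxxxxx[x]y__   read x → write y, move -1, go to B
B | zxxxx[x]yy__   read x → write x, move +1, go to A
A | zxxxxx[y]y__   read y → write z, move 0, go to B
B | zxxxxx[z]y__   read z → write y, move 0, go to B
B | zxxxxx[y]y__   read y → write x, move 0, go to B
B | zxxxxx[x]y__   read x → write x, move +1, go to A
A | zxxxxxx[y]__   read y → write z, move 0, go to B
B | zxxxxxx[z]__   read z → write y, move 0, go to B
B | zxxxxxx[y]__   read y → write x, move 0, go to B
B | zxxxxxx[x]__   read x → write x, move +1, go to A
A | zxxxxxxx[_]_   read _ → write z, move +1, go to B
B | zxxxxxxxz[_]
Cell 7 holds z when M halts.

z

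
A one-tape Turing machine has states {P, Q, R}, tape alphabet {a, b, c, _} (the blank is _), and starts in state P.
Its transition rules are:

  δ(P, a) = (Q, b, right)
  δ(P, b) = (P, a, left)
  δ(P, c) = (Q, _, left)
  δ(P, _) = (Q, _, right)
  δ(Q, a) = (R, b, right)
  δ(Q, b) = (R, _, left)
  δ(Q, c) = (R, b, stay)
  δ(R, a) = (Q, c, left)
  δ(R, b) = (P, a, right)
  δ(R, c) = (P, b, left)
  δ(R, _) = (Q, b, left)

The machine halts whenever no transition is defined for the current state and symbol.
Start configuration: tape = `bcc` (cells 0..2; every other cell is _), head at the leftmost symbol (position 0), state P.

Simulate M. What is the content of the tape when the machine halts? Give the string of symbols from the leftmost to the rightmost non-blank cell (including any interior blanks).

state=P head=0 tape=_[b]cc_   (P,b)→(P,a,left)
state=P head=-1 tape=[_]acc_   (P,_)→(Q,_,right)
state=Q head=0 tape=_[a]cc_   (Q,a)→(R,b,right)
state=R head=1 tape=_b[c]c_   (R,c)→(P,b,left)
state=P head=0 tape=_[b]bc_   (P,b)→(P,a,left)
state=P head=-1 tape=[_]abc_   (P,_)→(Q,_,right)
state=Q head=0 tape=_[a]bc_   (Q,a)→(R,b,right)
state=R head=1 tape=_b[b]c_   (R,b)→(P,a,right)
state=P head=2 tape=_ba[c]_   (P,c)→(Q,_,left)
state=Q head=1 tape=_b[a]__   (Q,a)→(R,b,right)
state=R head=2 tape=_bb[_]_   (R,_)→(Q,b,left)
state=Q head=1 tape=_b[b]b_   (Q,b)→(R,_,left)
state=R head=0 tape=_[b]_b_   (R,b)→(P,a,right)
state=P head=1 tape=_a[_]b_   (P,_)→(Q,_,right)
state=Q head=2 tape=_a_[b]_   (Q,b)→(R,_,left)
state=R head=1 tape=_a[_]__   (R,_)→(Q,b,left)
state=Q head=0 tape=_[a]b__   (Q,a)→(R,b,right)
state=R head=1 tape=_b[b]__   (R,b)→(P,a,right)
state=P head=2 tape=_ba[_]_   (P,_)→(Q,_,right)
state=Q head=3 tape=_ba_[_]
The non-blank tape span at halt is ba.

ba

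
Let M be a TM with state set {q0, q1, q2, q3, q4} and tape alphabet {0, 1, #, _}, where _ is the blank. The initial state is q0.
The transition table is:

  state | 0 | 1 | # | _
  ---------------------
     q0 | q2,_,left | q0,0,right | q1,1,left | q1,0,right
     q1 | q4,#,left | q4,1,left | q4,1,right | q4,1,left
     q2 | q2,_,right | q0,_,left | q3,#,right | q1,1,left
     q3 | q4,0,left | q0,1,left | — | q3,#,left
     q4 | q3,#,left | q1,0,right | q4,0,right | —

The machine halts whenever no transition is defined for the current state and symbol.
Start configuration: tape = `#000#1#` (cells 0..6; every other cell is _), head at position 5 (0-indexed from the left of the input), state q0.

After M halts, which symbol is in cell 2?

#

q0 | _#000#[1]#_   read 1 → write 0, move right, go to q0
q0 | _#000#0[#]_   read # → write 1, move left, go to q1
q1 | _#000#[0]1_   read 0 → write #, move left, go to q4
q4 | _#000[#]#1_   read # → write 0, move right, go to q4
q4 | _#0000[#]1_   read # → write 0, move right, go to q4
q4 | _#00000[1]_   read 1 → write 0, move right, go to q1
q1 | _#000000[_]   read _ → write 1, move left, go to q4
q4 | _#00000[0]1   read 0 → write #, move left, go to q3
q3 | _#0000[0]#1   read 0 → write 0, move left, go to q4
q4 | _#000[0]0#1   read 0 → write #, move left, go to q3
q3 | _#00[0]#0#1   read 0 → write 0, move left, go to q4
q4 | _#0[0]0#0#1   read 0 → write #, move left, go to q3
q3 | _#[0]#0#0#1   read 0 → write 0, move left, go to q4
q4 | _[#]0#0#0#1   read # → write 0, move right, go to q4
q4 | _0[0]#0#0#1   read 0 → write #, move left, go to q3
q3 | _[0]##0#0#1   read 0 → write 0, move left, go to q4
q4 | [_]0##0#0#1
Cell 2 holds # when M halts.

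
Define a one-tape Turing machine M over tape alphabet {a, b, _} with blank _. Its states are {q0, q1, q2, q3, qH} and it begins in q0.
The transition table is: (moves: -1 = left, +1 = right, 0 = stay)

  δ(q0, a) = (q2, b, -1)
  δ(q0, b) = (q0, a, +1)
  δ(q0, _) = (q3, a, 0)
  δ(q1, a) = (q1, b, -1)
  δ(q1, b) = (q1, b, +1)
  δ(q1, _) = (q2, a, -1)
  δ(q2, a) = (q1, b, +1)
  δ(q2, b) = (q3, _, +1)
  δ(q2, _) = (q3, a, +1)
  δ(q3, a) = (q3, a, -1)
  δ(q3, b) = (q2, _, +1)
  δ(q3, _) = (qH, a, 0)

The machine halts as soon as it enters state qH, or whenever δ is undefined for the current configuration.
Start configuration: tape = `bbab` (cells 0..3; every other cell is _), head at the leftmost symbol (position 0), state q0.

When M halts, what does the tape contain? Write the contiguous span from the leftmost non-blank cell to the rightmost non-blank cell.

abbaa

state=q0 head=0 tape=[b]bab_   (q0,b)→(q0,a,+1)
state=q0 head=1 tape=a[b]ab_   (q0,b)→(q0,a,+1)
state=q0 head=2 tape=aa[a]b_   (q0,a)→(q2,b,-1)
state=q2 head=1 tape=a[a]bb_   (q2,a)→(q1,b,+1)
state=q1 head=2 tape=ab[b]b_   (q1,b)→(q1,b,+1)
state=q1 head=3 tape=abb[b]_   (q1,b)→(q1,b,+1)
state=q1 head=4 tape=abbb[_]   (q1,_)→(q2,a,-1)
state=q2 head=3 tape=abb[b]a   (q2,b)→(q3,_,+1)
state=q3 head=4 tape=abb_[a]   (q3,a)→(q3,a,-1)
state=q3 head=3 tape=abb[_]a   (q3,_)→(qH,a,0)
state=qH head=3 tape=abb[a]a
The non-blank tape span at halt is abbaa.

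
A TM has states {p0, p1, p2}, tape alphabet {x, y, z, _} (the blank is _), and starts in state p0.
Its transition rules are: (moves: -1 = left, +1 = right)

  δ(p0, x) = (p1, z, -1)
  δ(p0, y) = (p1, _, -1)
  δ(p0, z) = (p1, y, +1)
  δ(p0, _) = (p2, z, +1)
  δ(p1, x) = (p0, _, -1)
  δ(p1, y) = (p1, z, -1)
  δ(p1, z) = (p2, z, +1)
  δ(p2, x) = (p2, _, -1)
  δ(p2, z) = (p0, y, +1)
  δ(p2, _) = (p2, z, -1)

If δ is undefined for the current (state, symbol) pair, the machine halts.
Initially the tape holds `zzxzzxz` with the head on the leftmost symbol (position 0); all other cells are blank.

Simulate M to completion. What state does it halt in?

p1

p0 | [z]zxzzxz__   read z → write y, move +1, go to p1
p1 | y[z]xzzxz__   read z → write z, move +1, go to p2
p2 | yz[x]zzxz__   read x → write _, move -1, go to p2
p2 | y[z]_zzxz__   read z → write y, move +1, go to p0
p0 | yy[_]zzxz__   read _ → write z, move +1, go to p2
p2 | yyz[z]zxz__   read z → write y, move +1, go to p0
p0 | yyzy[z]xz__   read z → write y, move +1, go to p1
p1 | yyzyy[x]z__   read x → write _, move -1, go to p0
p0 | yyzy[y]_z__   read y → write _, move -1, go to p1
p1 | yyz[y]__z__   read y → write z, move -1, go to p1
p1 | yy[z]z__z__   read z → write z, move +1, go to p2
p2 | yyz[z]__z__   read z → write y, move +1, go to p0
p0 | yyzy[_]_z__   read _ → write z, move +1, go to p2
p2 | yyzyz[_]z__   read _ → write z, move -1, go to p2
p2 | yyzy[z]zz__   read z → write y, move +1, go to p0
p0 | yyzyy[z]z__   read z → write y, move +1, go to p1
p1 | yyzyyy[z]__   read z → write z, move +1, go to p2
p2 | yyzyyyz[_]_   read _ → write z, move -1, go to p2
p2 | yyzyyy[z]z_   read z → write y, move +1, go to p0
p0 | yyzyyyy[z]_   read z → write y, move +1, go to p1
p1 | yyzyyyyy[_]
No transition is defined for (p1, _); M halts in state p1.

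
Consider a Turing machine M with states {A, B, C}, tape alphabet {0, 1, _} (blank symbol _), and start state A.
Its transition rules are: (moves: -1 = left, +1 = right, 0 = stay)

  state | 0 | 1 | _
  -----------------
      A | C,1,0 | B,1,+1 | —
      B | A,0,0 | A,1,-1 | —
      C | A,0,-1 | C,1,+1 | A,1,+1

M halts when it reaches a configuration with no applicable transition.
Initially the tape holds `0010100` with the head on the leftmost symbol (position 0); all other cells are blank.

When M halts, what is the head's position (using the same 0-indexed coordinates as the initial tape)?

8

state=A head=0 tape=[0]010100__   (A,0)→(C,1,0)
state=C head=0 tape=[1]010100__   (C,1)→(C,1,+1)
state=C head=1 tape=1[0]10100__   (C,0)→(A,0,-1)
state=A head=0 tape=[1]010100__   (A,1)→(B,1,+1)
state=B head=1 tape=1[0]10100__   (B,0)→(A,0,0)
state=A head=1 tape=1[0]10100__   (A,0)→(C,1,0)
state=C head=1 tape=1[1]10100__   (C,1)→(C,1,+1)
state=C head=2 tape=11[1]0100__   (C,1)→(C,1,+1)
state=C head=3 tape=111[0]100__   (C,0)→(A,0,-1)
state=A head=2 tape=11[1]0100__   (A,1)→(B,1,+1)
state=B head=3 tape=111[0]100__   (B,0)→(A,0,0)
state=A head=3 tape=111[0]100__   (A,0)→(C,1,0)
state=C head=3 tape=111[1]100__   (C,1)→(C,1,+1)
state=C head=4 tape=1111[1]00__   (C,1)→(C,1,+1)
state=C head=5 tape=11111[0]0__   (C,0)→(A,0,-1)
state=A head=4 tape=1111[1]00__   (A,1)→(B,1,+1)
state=B head=5 tape=11111[0]0__   (B,0)→(A,0,0)
state=A head=5 tape=11111[0]0__   (A,0)→(C,1,0)
state=C head=5 tape=11111[1]0__   (C,1)→(C,1,+1)
state=C head=6 tape=111111[0]__   (C,0)→(A,0,-1)
state=A head=5 tape=11111[1]0__   (A,1)→(B,1,+1)
state=B head=6 tape=111111[0]__   (B,0)→(A,0,0)
state=A head=6 tape=111111[0]__   (A,0)→(C,1,0)
state=C head=6 tape=111111[1]__   (C,1)→(C,1,+1)
state=C head=7 tape=1111111[_]_   (C,_)→(A,1,+1)
state=A head=8 tape=11111111[_]
At halt the head is at cell 8.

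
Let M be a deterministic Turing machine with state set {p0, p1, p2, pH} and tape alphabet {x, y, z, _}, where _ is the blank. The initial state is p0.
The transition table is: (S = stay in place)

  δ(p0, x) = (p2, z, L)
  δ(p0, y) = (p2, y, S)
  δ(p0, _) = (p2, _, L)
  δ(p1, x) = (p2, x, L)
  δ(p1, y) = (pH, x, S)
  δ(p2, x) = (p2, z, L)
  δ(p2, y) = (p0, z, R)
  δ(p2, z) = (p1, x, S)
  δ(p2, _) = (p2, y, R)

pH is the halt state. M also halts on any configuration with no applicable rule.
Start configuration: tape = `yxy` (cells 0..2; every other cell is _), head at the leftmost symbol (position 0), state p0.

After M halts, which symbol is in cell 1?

p0 | _[y]xy   read y → write y, move S, go to p2
p2 | _[y]xy   read y → write z, move R, go to p0
p0 | _z[x]y   read x → write z, move L, go to p2
p2 | _[z]zy   read z → write x, move S, go to p1
p1 | _[x]zy   read x → write x, move L, go to p2
p2 | [_]xzy   read _ → write y, move R, go to p2
p2 | y[x]zy   read x → write z, move L, go to p2
p2 | [y]zzy   read y → write z, move R, go to p0
p0 | z[z]zy
Cell 1 holds z when M halts.

z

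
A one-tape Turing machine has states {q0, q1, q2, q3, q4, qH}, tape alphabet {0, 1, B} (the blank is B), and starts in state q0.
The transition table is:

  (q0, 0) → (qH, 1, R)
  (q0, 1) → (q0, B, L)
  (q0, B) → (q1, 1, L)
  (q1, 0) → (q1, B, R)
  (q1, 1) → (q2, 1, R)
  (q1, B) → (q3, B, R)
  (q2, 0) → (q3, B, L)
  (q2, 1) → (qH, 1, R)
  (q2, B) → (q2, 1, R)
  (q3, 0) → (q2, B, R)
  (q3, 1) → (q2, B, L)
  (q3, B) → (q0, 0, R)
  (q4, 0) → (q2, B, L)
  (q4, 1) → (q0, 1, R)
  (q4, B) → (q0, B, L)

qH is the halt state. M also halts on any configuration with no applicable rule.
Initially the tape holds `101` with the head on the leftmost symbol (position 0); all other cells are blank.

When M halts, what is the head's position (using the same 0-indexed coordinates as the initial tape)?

0

state=q0 head=0 tape=BB[1]01   (q0,1)→(q0,B,L)
state=q0 head=-1 tape=B[B]B01   (q0,B)→(q1,1,L)
state=q1 head=-2 tape=[B]1B01   (q1,B)→(q3,B,R)
state=q3 head=-1 tape=B[1]B01   (q3,1)→(q2,B,L)
state=q2 head=-2 tape=[B]BB01   (q2,B)→(q2,1,R)
state=q2 head=-1 tape=1[B]B01   (q2,B)→(q2,1,R)
state=q2 head=0 tape=11[B]01   (q2,B)→(q2,1,R)
state=q2 head=1 tape=111[0]1   (q2,0)→(q3,B,L)
state=q3 head=0 tape=11[1]B1   (q3,1)→(q2,B,L)
state=q2 head=-1 tape=1[1]BB1   (q2,1)→(qH,1,R)
state=qH head=0 tape=11[B]B1
At halt the head is at cell 0.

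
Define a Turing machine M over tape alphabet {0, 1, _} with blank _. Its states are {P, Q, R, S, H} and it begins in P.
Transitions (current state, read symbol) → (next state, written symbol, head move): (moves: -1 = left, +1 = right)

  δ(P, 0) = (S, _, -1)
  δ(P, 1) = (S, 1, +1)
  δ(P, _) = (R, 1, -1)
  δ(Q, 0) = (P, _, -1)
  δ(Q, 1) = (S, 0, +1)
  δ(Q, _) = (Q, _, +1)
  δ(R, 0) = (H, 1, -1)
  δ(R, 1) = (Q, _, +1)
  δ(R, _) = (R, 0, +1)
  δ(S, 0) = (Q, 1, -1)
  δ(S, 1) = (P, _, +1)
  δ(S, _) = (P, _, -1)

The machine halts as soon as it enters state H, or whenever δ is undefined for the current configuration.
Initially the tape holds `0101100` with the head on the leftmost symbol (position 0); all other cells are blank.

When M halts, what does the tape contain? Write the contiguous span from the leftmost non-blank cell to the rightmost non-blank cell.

P | ___[0]101100   read 0 → write _, move -1, go to S
S | __[_]_101100   read _ → write _, move -1, go to P
P | _[_]__101100   read _ → write 1, move -1, go to R
R | [_]1__101100   read _ → write 0, move +1, go to R
R | 0[1]__101100   read 1 → write _, move +1, go to Q
Q | 0_[_]_101100   read _ → write _, move +1, go to Q
Q | 0__[_]101100   read _ → write _, move +1, go to Q
Q | 0___[1]01100   read 1 → write 0, move +1, go to S
S | 0___0[0]1100   read 0 → write 1, move -1, go to Q
Q | 0___[0]11100   read 0 → write _, move -1, go to P
P | 0__[_]_11100   read _ → write 1, move -1, go to R
R | 0_[_]1_11100   read _ → write 0, move +1, go to R
R | 0_0[1]_11100   read 1 → write _, move +1, go to Q
Q | 0_0_[_]11100   read _ → write _, move +1, go to Q
Q | 0_0__[1]1100   read 1 → write 0, move +1, go to S
S | 0_0__0[1]100   read 1 → write _, move +1, go to P
P | 0_0__0_[1]00   read 1 → write 1, move +1, go to S
S | 0_0__0_1[0]0   read 0 → write 1, move -1, go to Q
Q | 0_0__0_[1]10   read 1 → write 0, move +1, go to S
S | 0_0__0_0[1]0   read 1 → write _, move +1, go to P
P | 0_0__0_0_[0]   read 0 → write _, move -1, go to S
S | 0_0__0_0[_]_   read _ → write _, move -1, go to P
P | 0_0__0_[0]__   read 0 → write _, move -1, go to S
S | 0_0__0[_]___   read _ → write _, move -1, go to P
P | 0_0__[0]____   read 0 → write _, move -1, go to S
S | 0_0_[_]_____   read _ → write _, move -1, go to P
P | 0_0[_]______   read _ → write 1, move -1, go to R
R | 0_[0]1______   read 0 → write 1, move -1, go to H
H | 0[_]11______
The non-blank tape span at halt is 0_11.

0_11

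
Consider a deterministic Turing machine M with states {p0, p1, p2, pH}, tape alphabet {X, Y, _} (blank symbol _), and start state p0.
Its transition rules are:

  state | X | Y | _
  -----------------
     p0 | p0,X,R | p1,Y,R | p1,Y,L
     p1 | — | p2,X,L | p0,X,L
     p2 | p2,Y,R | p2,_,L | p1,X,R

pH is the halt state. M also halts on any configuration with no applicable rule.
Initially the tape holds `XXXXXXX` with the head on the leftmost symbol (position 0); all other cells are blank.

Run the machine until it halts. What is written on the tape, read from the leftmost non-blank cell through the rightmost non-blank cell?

XXXXXXXY

p0 | [X]XXXXXX_   read X → write X, move R, go to p0
p0 | X[X]XXXXX_   read X → write X, move R, go to p0
p0 | XX[X]XXXX_   read X → write X, move R, go to p0
p0 | XXX[X]XXX_   read X → write X, move R, go to p0
p0 | XXXX[X]XX_   read X → write X, move R, go to p0
p0 | XXXXX[X]X_   read X → write X, move R, go to p0
p0 | XXXXXX[X]_   read X → write X, move R, go to p0
p0 | XXXXXXX[_]   read _ → write Y, move L, go to p1
p1 | XXXXXX[X]Y
The non-blank tape span at halt is XXXXXXXY.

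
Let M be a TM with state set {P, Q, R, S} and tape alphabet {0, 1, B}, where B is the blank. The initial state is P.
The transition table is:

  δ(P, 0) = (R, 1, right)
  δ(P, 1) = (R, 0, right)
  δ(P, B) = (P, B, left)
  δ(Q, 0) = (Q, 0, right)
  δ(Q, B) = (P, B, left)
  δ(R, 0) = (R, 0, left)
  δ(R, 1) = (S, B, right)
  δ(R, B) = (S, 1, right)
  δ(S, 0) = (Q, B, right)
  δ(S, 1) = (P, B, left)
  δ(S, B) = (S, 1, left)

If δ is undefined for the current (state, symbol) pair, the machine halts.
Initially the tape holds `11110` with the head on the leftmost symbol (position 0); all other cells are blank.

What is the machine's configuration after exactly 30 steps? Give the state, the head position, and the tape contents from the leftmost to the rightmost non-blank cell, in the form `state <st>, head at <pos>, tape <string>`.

P | [1]1110BB   read 1 → write 0, move right, go to R
R | 0[1]110BB   read 1 → write B, move right, go to S
S | 0B[1]10BB   read 1 → write B, move left, go to P
P | 0[B]B10BB   read B → write B, move left, go to P
P | [0]BB10BB   read 0 → write 1, move right, go to R
R | 1[B]B10BB   read B → write 1, move right, go to S
S | 11[B]10BB   read B → write 1, move left, go to S
S | 1[1]110BB   read 1 → write B, move left, go to P
P | [1]B110BB   read 1 → write 0, move right, go to R
R | 0[B]110BB   read B → write 1, move right, go to S
S | 01[1]10BB   read 1 → write B, move left, go to P
P | 0[1]B10BB   read 1 → write 0, move right, go to R
R | 00[B]10BB   read B → write 1, move right, go to S
S | 001[1]0BB   read 1 → write B, move left, go to P
P | 00[1]B0BB   read 1 → write 0, move right, go to R
R | 000[B]0BB   read B → write 1, move right, go to S
S | 0001[0]BB   read 0 → write B, move right, go to Q
Q | 0001B[B]B   read B → write B, move left, go to P
P | 0001[B]BB   read B → write B, move left, go to P
P | 000[1]BBB   read 1 → write 0, move right, go to R
R | 0000[B]BB   read B → write 1, move right, go to S
S | 00001[B]B   read B → write 1, move left, go to S
S | 0000[1]1B   read 1 → write B, move left, go to P
P | 000[0]B1B   read 0 → write 1, move right, go to R
R | 0001[B]1B   read B → write 1, move right, go to S
S | 00011[1]B   read 1 → write B, move left, go to P
P | 0001[1]BB   read 1 → write 0, move right, go to R
R | 00010[B]B   read B → write 1, move right, go to S
S | 000101[B]   read B → write 1, move left, go to S
S | 00010[1]1   read 1 → write B, move left, go to P
P | 0001[0]B1
After 30 steps: state P, head at 4, tape 00010B1.

state P, head at 4, tape 00010B1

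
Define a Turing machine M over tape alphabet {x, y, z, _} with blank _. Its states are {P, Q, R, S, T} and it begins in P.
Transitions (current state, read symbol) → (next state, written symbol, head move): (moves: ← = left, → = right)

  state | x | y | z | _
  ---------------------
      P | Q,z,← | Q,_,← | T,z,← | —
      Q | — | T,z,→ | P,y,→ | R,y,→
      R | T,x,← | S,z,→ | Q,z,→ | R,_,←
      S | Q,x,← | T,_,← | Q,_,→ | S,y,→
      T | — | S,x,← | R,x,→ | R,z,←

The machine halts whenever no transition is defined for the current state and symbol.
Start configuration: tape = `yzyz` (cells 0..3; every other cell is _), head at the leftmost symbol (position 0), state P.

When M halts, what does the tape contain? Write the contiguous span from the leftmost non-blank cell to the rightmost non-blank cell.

P | _[y]zyz_   read y → write _, move ←, go to Q
Q | [_]_zyz_   read _ → write y, move →, go to R
R | y[_]zyz_   read _ → write _, move ←, go to R
R | [y]_zyz_   read y → write z, move →, go to S
S | z[_]zyz_   read _ → write y, move →, go to S
S | zy[z]yz_   read z → write _, move →, go to Q
Q | zy_[y]z_   read y → write z, move →, go to T
T | zy_z[z]_   read z → write x, move →, go to R
R | zy_zx[_]   read _ → write _, move ←, go to R
R | zy_z[x]_   read x → write x, move ←, go to T
T | zy_[z]x_   read z → write x, move →, go to R
R | zy_x[x]_   read x → write x, move ←, go to T
T | zy_[x]x_
The non-blank tape span at halt is zy_xx.

zy_xx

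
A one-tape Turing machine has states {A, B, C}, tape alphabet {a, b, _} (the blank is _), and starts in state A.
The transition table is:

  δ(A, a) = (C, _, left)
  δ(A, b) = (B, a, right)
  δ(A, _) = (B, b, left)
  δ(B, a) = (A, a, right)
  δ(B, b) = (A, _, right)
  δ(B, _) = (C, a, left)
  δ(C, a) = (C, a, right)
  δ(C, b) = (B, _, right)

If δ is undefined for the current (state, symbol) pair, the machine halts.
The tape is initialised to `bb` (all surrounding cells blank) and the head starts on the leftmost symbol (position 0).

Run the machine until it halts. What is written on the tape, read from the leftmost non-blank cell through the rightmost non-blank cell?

A | [b]b__   read b → write a, move right, go to B
B | a[b]__   read b → write _, move right, go to A
A | a_[_]_   read _ → write b, move left, go to B
B | a[_]b_   read _ → write a, move left, go to C
C | [a]ab_   read a → write a, move right, go to C
C | a[a]b_   read a → write a, move right, go to C
C | aa[b]_   read b → write _, move right, go to B
B | aa_[_]   read _ → write a, move left, go to C
C | aa[_]a
The non-blank tape span at halt is aa_a.

aa_a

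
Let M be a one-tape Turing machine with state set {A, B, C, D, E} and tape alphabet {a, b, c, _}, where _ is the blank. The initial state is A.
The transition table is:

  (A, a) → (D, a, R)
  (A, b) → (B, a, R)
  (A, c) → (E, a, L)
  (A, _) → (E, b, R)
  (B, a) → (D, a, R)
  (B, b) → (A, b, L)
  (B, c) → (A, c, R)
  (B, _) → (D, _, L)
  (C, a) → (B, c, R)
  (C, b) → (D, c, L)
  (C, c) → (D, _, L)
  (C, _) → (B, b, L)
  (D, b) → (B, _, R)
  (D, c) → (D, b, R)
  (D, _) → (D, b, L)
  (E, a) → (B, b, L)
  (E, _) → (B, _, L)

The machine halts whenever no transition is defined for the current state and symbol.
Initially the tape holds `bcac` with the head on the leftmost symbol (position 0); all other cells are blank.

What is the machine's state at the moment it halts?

state=A head=0 tape=[b]cac_   (A,b)→(B,a,R)
state=B head=1 tape=a[c]ac_   (B,c)→(A,c,R)
state=A head=2 tape=ac[a]c_   (A,a)→(D,a,R)
state=D head=3 tape=aca[c]_   (D,c)→(D,b,R)
state=D head=4 tape=acab[_]   (D,_)→(D,b,L)
state=D head=3 tape=aca[b]b   (D,b)→(B,_,R)
state=B head=4 tape=aca_[b]   (B,b)→(A,b,L)
state=A head=3 tape=aca[_]b   (A,_)→(E,b,R)
state=E head=4 tape=acab[b]
No transition is defined for (E, b); M halts in state E.

E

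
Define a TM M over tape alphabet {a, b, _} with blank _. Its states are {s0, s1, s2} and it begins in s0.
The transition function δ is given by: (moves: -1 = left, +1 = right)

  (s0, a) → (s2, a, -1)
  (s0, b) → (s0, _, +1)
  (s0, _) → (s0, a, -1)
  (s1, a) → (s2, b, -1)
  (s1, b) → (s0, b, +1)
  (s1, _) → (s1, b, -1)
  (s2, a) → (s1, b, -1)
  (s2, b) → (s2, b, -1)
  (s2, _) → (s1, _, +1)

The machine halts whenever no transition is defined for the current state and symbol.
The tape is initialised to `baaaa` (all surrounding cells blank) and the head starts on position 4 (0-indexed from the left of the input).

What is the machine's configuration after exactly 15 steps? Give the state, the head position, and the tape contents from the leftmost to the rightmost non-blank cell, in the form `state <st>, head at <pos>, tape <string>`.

state=s0 head=4 tape=baaa[a]_   (s0,a)→(s2,a,-1)
state=s2 head=3 tape=baa[a]a_   (s2,a)→(s1,b,-1)
state=s1 head=2 tape=ba[a]ba_   (s1,a)→(s2,b,-1)
state=s2 head=1 tape=b[a]bba_   (s2,a)→(s1,b,-1)
state=s1 head=0 tape=[b]bbba_   (s1,b)→(s0,b,+1)
state=s0 head=1 tape=b[b]bba_   (s0,b)→(s0,_,+1)
state=s0 head=2 tape=b_[b]ba_   (s0,b)→(s0,_,+1)
state=s0 head=3 tape=b__[b]a_   (s0,b)→(s0,_,+1)
state=s0 head=4 tape=b___[a]_   (s0,a)→(s2,a,-1)
state=s2 head=3 tape=b__[_]a_   (s2,_)→(s1,_,+1)
state=s1 head=4 tape=b___[a]_   (s1,a)→(s2,b,-1)
state=s2 head=3 tape=b__[_]b_   (s2,_)→(s1,_,+1)
state=s1 head=4 tape=b___[b]_   (s1,b)→(s0,b,+1)
state=s0 head=5 tape=b___b[_]   (s0,_)→(s0,a,-1)
state=s0 head=4 tape=b___[b]a   (s0,b)→(s0,_,+1)
state=s0 head=5 tape=b____[a]
After 15 steps: state s0, head at 5, tape b____a.

state s0, head at 5, tape b____a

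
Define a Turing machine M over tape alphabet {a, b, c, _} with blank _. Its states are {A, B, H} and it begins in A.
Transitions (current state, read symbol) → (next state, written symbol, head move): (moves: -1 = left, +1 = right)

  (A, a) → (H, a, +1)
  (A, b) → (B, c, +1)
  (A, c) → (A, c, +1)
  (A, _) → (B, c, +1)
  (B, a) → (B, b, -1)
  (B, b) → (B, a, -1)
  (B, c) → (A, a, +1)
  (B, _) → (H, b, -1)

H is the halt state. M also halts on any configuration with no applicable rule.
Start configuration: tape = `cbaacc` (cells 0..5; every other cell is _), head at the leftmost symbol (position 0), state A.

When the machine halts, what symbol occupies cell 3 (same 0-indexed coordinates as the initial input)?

state=A head=0 tape=[c]baacc__   (A,c)→(A,c,+1)
state=A head=1 tape=c[b]aacc__   (A,b)→(B,c,+1)
state=B head=2 tape=cc[a]acc__   (B,a)→(B,b,-1)
state=B head=1 tape=c[c]bacc__   (B,c)→(A,a,+1)
state=A head=2 tape=ca[b]acc__   (A,b)→(B,c,+1)
state=B head=3 tape=cac[a]cc__   (B,a)→(B,b,-1)
state=B head=2 tape=ca[c]bcc__   (B,c)→(A,a,+1)
state=A head=3 tape=caa[b]cc__   (A,b)→(B,c,+1)
state=B head=4 tape=caac[c]c__   (B,c)→(A,a,+1)
state=A head=5 tape=caaca[c]__   (A,c)→(A,c,+1)
state=A head=6 tape=caacac[_]_   (A,_)→(B,c,+1)
state=B head=7 tape=caacacc[_]   (B,_)→(H,b,-1)
state=H head=6 tape=caacac[c]b
Cell 3 holds c when M halts.

c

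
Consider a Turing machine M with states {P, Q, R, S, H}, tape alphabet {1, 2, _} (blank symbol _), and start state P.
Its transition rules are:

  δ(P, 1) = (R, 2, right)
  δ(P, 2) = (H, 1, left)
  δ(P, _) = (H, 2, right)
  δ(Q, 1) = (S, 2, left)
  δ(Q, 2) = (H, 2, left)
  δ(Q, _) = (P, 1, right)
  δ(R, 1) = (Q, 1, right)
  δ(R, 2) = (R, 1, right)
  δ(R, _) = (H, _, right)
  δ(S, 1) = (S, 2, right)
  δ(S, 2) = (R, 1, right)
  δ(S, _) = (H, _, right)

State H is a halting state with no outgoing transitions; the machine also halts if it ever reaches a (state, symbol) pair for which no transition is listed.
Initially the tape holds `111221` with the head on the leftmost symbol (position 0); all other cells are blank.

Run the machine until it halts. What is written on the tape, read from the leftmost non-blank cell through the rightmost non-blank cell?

P | [1]11221___   read 1 → write 2, move right, go to R
R | 2[1]1221___   read 1 → write 1, move right, go to Q
Q | 21[1]221___   read 1 → write 2, move left, go to S
S | 2[1]2221___   read 1 → write 2, move right, go to S
S | 22[2]221___   read 2 → write 1, move right, go to R
R | 221[2]21___   read 2 → write 1, move right, go to R
R | 2211[2]1___   read 2 → write 1, move right, go to R
R | 22111[1]___   read 1 → write 1, move right, go to Q
Q | 221111[_]__   read _ → write 1, move right, go to P
P | 2211111[_]_   read _ → write 2, move right, go to H
H | 22111112[_]
The non-blank tape span at halt is 22111112.

22111112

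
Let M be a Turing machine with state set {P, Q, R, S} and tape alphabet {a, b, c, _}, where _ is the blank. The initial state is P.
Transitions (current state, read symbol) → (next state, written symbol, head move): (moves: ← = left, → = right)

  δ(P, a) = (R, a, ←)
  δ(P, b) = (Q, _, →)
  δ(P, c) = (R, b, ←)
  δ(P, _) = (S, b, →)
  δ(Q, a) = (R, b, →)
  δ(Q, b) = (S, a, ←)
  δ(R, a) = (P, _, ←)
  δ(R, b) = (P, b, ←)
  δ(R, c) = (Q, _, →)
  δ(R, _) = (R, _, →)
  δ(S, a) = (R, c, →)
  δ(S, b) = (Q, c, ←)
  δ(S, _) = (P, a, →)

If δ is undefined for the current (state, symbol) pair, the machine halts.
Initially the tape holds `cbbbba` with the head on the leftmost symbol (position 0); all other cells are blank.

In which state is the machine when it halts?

P | ___[c]bbbba   read c → write b, move ←, go to R
R | __[_]bbbbba   read _ → write _, move →, go to R
R | ___[b]bbbba   read b → write b, move ←, go to P
P | __[_]bbbbba   read _ → write b, move →, go to S
S | __b[b]bbbba   read b → write c, move ←, go to Q
Q | __[b]cbbbba   read b → write a, move ←, go to S
S | _[_]acbbbba   read _ → write a, move →, go to P
P | _a[a]cbbbba   read a → write a, move ←, go to R
R | _[a]acbbbba   read a → write _, move ←, go to P
P | [_]_acbbbba   read _ → write b, move →, go to S
S | b[_]acbbbba   read _ → write a, move →, go to P
P | ba[a]cbbbba   read a → write a, move ←, go to R
R | b[a]acbbbba   read a → write _, move ←, go to P
P | [b]_acbbbba   read b → write _, move →, go to Q
Q | _[_]acbbbba
No transition is defined for (Q, _); M halts in state Q.

Q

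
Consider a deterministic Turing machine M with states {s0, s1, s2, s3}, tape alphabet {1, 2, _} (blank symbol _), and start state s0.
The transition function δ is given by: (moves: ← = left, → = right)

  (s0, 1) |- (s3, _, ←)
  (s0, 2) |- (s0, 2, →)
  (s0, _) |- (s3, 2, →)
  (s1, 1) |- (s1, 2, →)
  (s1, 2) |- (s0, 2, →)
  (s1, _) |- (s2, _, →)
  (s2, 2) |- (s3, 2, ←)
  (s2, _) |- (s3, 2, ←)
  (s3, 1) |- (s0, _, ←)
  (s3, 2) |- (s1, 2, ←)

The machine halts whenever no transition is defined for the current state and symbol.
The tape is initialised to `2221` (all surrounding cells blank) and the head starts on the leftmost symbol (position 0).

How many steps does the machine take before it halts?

8

s0 | [2]221_   read 2 → write 2, move →, go to s0
s0 | 2[2]21_   read 2 → write 2, move →, go to s0
s0 | 22[2]1_   read 2 → write 2, move →, go to s0
s0 | 222[1]_   read 1 → write _, move ←, go to s3
s3 | 22[2]__   read 2 → write 2, move ←, go to s1
s1 | 2[2]2__   read 2 → write 2, move →, go to s0
s0 | 22[2]__   read 2 → write 2, move →, go to s0
s0 | 222[_]_   read _ → write 2, move →, go to s3
s3 | 2222[_]
M halts after 8 transitions.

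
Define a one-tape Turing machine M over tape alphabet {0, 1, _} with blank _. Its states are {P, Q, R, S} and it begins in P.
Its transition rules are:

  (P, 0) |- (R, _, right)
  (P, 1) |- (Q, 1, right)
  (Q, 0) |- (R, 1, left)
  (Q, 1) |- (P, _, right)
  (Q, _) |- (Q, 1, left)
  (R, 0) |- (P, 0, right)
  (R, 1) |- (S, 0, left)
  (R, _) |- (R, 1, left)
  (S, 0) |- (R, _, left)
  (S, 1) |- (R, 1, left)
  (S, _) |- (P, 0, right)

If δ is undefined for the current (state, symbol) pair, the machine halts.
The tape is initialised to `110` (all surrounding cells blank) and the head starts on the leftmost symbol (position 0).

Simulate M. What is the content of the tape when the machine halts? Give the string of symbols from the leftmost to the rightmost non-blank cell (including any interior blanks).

P | _[1]10___   read 1 → write 1, move right, go to Q
Q | _1[1]0___   read 1 → write _, move right, go to P
P | _1_[0]___   read 0 → write _, move right, go to R
R | _1__[_]__   read _ → write 1, move left, go to R
R | _1_[_]1__   read _ → write 1, move left, go to R
R | _1[_]11__   read _ → write 1, move left, go to R
R | _[1]111__   read 1 → write 0, move left, go to S
S | [_]0111__   read _ → write 0, move right, go to P
P | 0[0]111__   read 0 → write _, move right, go to R
R | 0_[1]11__   read 1 → write 0, move left, go to S
S | 0[_]011__   read _ → write 0, move right, go to P
P | 00[0]11__   read 0 → write _, move right, go to R
R | 00_[1]1__   read 1 → write 0, move left, go to S
S | 00[_]01__   read _ → write 0, move right, go to P
P | 000[0]1__   read 0 → write _, move right, go to R
R | 000_[1]__   read 1 → write 0, move left, go to S
S | 000[_]0__   read _ → write 0, move right, go to P
P | 0000[0]__   read 0 → write _, move right, go to R
R | 0000_[_]_   read _ → write 1, move left, go to R
R | 0000[_]1_   read _ → write 1, move left, go to R
R | 000[0]11_   read 0 → write 0, move right, go to P
P | 0000[1]1_   read 1 → write 1, move right, go to Q
Q | 00001[1]_   read 1 → write _, move right, go to P
P | 00001_[_]
The non-blank tape span at halt is 00001.

00001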